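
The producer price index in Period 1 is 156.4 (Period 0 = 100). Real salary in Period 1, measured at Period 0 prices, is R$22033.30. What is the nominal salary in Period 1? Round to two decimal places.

Nominal = Real × (Index/100) = 22033.30 × (156.4/100)
        = 22033.30 × 1.564 = 34460.0812

34460.08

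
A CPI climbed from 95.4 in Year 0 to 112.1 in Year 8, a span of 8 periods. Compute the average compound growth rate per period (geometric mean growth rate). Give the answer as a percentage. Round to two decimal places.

Growth factor = (112.1/95.4)^(1/8) = (1.175052)^(1/8) = 1.020369
Growth rate = 1.020369 − 1 = 0.020369 = 2.0369%

2.04%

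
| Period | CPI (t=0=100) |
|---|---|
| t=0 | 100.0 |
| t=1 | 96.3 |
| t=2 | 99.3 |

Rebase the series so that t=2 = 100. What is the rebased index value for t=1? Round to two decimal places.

Rebased(t=1) = 96.3 / 99.3 × 100 = 96.9789

96.98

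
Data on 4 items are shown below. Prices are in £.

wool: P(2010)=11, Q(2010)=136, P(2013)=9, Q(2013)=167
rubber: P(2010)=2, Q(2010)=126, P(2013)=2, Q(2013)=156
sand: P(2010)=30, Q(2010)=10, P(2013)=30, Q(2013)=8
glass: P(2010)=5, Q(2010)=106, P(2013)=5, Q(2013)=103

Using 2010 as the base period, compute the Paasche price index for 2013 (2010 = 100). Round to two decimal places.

Paasche price index uses current-period quantities as weights.
ΣP(2013)·Q(2013) = 9×167 + 2×156 + 30×8 + 5×103 = 1503 + 312 + 240 + 515 = 2570
ΣP(2010)·Q(2013) = 11×167 + 2×156 + 30×8 + 5×103 = 1837 + 312 + 240 + 515 = 2904
Index = 2570 / 2904 × 100 = 88.4986

88.50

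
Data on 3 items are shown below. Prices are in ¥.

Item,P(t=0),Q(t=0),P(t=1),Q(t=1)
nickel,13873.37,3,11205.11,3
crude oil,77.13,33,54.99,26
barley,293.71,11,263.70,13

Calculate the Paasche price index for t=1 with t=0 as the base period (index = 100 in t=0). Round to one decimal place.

Paasche price index uses current-period quantities as weights.
ΣP(t=1)·Q(t=1) = 11205.11×3 + 54.99×26 + 263.70×13 = 33615.33 + 1429.74 + 3428.1 = 38473.17
ΣP(t=0)·Q(t=1) = 13873.37×3 + 77.13×26 + 293.71×13 = 41620.11 + 2005.38 + 3818.23 = 47443.72
Index = 38473.17 / 47443.72 × 100 = 81.0922

81.1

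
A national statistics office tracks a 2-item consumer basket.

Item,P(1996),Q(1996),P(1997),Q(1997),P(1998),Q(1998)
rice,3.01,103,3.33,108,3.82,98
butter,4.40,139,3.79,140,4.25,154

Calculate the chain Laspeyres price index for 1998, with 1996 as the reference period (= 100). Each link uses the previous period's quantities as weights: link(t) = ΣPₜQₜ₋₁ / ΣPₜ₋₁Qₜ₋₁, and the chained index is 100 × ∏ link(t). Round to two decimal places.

Link 1996→1997:
ΣP(1997)Q(1996) = 3.33×103 + 3.79×139 = 342.99 + 526.81 = 869.8
ΣP(1996)Q(1996) = 3.01×103 + 4.40×139 = 310.03 + 611.6 = 921.63
link = 869.8/921.63 = 0.943763
Link 1997→1998:
ΣP(1998)Q(1997) = 3.82×108 + 4.25×140 = 412.56 + 595 = 1007.56
ΣP(1997)Q(1997) = 3.33×108 + 3.79×140 = 359.64 + 530.6 = 890.24
link = 1007.56/890.24 = 1.131785
Chained index = 100 × 0.943763 × 1.131785 = 106.8136

106.81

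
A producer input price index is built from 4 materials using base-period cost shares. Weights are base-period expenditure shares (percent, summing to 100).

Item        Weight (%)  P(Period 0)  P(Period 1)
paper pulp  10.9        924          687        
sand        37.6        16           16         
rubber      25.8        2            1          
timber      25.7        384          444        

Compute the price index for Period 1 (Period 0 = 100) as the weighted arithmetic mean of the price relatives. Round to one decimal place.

paper pulp: 10.9 × (687/924) = 10.9 × 0.743506 = 8.1042
sand: 37.6 × (16/16) = 37.6 × 1.000000 = 37.6000
rubber: 25.8 × (1/2) = 25.8 × 0.500000 = 12.9000
timber: 25.7 × (444/384) = 25.7 × 1.156250 = 29.7156
Index = Σ wᵢ·(p₁ᵢ/p₀ᵢ) = 8.1042 + 37.6000 + 12.9000 + 29.7156 = 88.3198

88.3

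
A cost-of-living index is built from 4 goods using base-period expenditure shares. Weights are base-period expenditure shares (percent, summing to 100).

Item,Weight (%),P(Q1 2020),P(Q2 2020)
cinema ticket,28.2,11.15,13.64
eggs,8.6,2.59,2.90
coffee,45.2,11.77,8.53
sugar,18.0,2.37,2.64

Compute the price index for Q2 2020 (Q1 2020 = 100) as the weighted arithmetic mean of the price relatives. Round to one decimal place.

96.9

cinema ticket: 28.2 × (13.64/11.15) = 28.2 × 1.223318 = 34.4976
eggs: 8.6 × (2.90/2.59) = 8.6 × 1.119691 = 9.6293
coffee: 45.2 × (8.53/11.77) = 45.2 × 0.724724 = 32.7575
sugar: 18.0 × (2.64/2.37) = 18.0 × 1.113924 = 20.0506
Index = Σ wᵢ·(p₁ᵢ/p₀ᵢ) = 34.4976 + 9.6293 + 32.7575 + 20.0506 = 96.9351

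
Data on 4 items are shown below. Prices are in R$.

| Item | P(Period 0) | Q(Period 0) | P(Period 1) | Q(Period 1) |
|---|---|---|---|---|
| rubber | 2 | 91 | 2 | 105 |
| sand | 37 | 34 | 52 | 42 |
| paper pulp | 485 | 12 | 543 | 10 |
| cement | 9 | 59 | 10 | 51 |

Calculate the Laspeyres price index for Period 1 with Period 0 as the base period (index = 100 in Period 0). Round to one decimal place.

116.2

Laspeyres price index uses base-period quantities as weights.
ΣP(Period 1)·Q(Period 0) = 2×91 + 52×34 + 543×12 + 10×59 = 182 + 1768 + 6516 + 590 = 9056
ΣP(Period 0)·Q(Period 0) = 2×91 + 37×34 + 485×12 + 9×59 = 182 + 1258 + 5820 + 531 = 7791
Index = 9056 / 7791 × 100 = 116.2367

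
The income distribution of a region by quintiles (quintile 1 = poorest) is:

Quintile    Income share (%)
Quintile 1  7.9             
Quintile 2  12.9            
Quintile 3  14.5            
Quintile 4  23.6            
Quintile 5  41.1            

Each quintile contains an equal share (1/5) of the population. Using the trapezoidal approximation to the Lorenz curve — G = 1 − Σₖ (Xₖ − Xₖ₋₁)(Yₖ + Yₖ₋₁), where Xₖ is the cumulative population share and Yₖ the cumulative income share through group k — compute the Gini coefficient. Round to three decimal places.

Cumulative income shares Yₖ: 0.0790, 0.2080, 0.3530, 0.5890, 1.0000
Σ (Xₖ−Xₖ₋₁)(Yₖ+Yₖ₋₁) = (1/5)(0.0790+0.0000) + (1/5)(0.2080+0.0790) + (1/5)(0.3530+0.2080) + (1/5)(0.5890+0.3530) + (1/5)(1.0000+0.5890)
  = 0.0158 + 0.0574 + 0.1122 + 0.1884 + 0.3178 = 0.6916
G = 1 − 0.6916 = 0.3084

0.308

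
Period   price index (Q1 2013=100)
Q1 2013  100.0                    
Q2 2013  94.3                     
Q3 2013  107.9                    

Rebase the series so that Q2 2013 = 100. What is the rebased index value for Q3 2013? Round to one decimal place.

114.4

Rebased(Q3 2013) = 107.9 / 94.3 × 100 = 114.4221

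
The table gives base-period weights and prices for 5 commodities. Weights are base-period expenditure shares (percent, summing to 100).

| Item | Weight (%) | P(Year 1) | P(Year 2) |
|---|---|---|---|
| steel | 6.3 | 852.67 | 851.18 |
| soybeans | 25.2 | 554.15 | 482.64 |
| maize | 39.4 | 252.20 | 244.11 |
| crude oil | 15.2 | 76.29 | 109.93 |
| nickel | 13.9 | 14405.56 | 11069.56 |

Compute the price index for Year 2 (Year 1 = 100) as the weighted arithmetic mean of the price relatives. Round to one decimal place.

99.0

steel: 6.3 × (851.18/852.67) = 6.3 × 0.998253 = 6.2890
soybeans: 25.2 × (482.64/554.15) = 25.2 × 0.870956 = 21.9481
maize: 39.4 × (244.11/252.20) = 39.4 × 0.967922 = 38.1361
crude oil: 15.2 × (109.93/76.29) = 15.2 × 1.440949 = 21.9024
nickel: 13.9 × (11069.56/14405.56) = 13.9 × 0.768423 = 10.6811
Index = Σ wᵢ·(p₁ᵢ/p₀ᵢ) = 6.2890 + 21.9481 + 38.1361 + 21.9024 + 10.6811 = 98.9567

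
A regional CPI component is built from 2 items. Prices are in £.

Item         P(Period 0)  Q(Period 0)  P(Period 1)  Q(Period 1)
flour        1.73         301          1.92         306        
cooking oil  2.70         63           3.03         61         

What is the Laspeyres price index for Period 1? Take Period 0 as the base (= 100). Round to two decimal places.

111.29

Laspeyres price index uses base-period quantities as weights.
ΣP(Period 1)·Q(Period 0) = 1.92×301 + 3.03×63 = 577.92 + 190.89 = 768.81
ΣP(Period 0)·Q(Period 0) = 1.73×301 + 2.70×63 = 520.73 + 170.1 = 690.83
Index = 768.81 / 690.83 × 100 = 111.2879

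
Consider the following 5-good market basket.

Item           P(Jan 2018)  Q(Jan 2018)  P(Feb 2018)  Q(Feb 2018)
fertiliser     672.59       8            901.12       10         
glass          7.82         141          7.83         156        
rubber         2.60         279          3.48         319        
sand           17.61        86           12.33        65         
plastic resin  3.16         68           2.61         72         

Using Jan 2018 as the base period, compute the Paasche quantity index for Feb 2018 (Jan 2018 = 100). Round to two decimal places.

Paasche quantity index uses current-period prices as weights.
ΣP(Feb 2018)·Q(Feb 2018) = 901.12×10 + 7.83×156 + 3.48×319 + 12.33×65 + 2.61×72 = 9011.2 + 1221.48 + 1110.12 + 801.45 + 187.92 = 12332.17
ΣP(Feb 2018)·Q(Jan 2018) = 901.12×8 + 7.83×141 + 3.48×279 + 12.33×86 + 2.61×68 = 7208.96 + 1104.03 + 970.92 + 1060.38 + 177.48 = 10521.77
Index = 12332.17 / 10521.77 × 100 = 117.2062

117.21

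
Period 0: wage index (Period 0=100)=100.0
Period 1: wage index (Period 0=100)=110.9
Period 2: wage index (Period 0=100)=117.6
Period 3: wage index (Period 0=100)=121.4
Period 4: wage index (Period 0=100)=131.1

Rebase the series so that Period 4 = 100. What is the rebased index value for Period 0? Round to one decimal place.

76.3

Rebased(Period 0) = 100.0 / 131.1 × 100 = 76.2777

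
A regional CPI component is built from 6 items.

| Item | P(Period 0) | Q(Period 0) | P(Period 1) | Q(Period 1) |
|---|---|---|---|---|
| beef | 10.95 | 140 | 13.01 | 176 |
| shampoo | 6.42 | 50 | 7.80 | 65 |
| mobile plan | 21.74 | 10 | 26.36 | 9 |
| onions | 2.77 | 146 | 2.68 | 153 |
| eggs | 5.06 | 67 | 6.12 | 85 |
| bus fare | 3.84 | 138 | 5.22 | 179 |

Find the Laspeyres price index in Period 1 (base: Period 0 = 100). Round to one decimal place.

Laspeyres price index uses base-period quantities as weights.
ΣP(Period 1)·Q(Period 0) = 13.01×140 + 7.80×50 + 26.36×10 + 2.68×146 + 6.12×67 + 5.22×138 = 1821.4 + 390 + 263.6 + 391.28 + 410.04 + 720.36 = 3996.68
ΣP(Period 0)·Q(Period 0) = 10.95×140 + 6.42×50 + 21.74×10 + 2.77×146 + 5.06×67 + 3.84×138 = 1533 + 321 + 217.4 + 404.42 + 339.02 + 529.92 = 3344.76
Index = 3996.68 / 3344.76 × 100 = 119.4908

119.5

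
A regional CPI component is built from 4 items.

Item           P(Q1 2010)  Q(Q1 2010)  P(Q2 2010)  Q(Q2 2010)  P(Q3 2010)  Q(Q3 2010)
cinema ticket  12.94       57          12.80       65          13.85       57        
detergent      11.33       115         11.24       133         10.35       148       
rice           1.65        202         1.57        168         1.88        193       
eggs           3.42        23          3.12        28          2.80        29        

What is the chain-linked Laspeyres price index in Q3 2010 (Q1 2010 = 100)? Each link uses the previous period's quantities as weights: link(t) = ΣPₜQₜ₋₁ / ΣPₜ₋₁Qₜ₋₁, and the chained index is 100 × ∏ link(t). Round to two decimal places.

98.06

Link Q1 2010→Q2 2010:
ΣP(Q2 2010)Q(Q1 2010) = 12.80×57 + 11.24×115 + 1.57×202 + 3.12×23 = 729.6 + 1292.6 + 317.14 + 71.76 = 2411.1
ΣP(Q1 2010)Q(Q1 2010) = 12.94×57 + 11.33×115 + 1.65×202 + 3.42×23 = 737.58 + 1302.95 + 333.3 + 78.66 = 2452.49
link = 2411.1/2452.49 = 0.983123
Link Q2 2010→Q3 2010:
ΣP(Q3 2010)Q(Q2 2010) = 13.85×65 + 10.35×133 + 1.88×168 + 2.80×28 = 900.25 + 1376.55 + 315.84 + 78.4 = 2671.04
ΣP(Q2 2010)Q(Q2 2010) = 12.80×65 + 11.24×133 + 1.57×168 + 3.12×28 = 832 + 1494.92 + 263.76 + 87.36 = 2678.04
link = 2671.04/2678.04 = 0.997386
Chained index = 100 × 0.983123 × 0.997386 = 98.0554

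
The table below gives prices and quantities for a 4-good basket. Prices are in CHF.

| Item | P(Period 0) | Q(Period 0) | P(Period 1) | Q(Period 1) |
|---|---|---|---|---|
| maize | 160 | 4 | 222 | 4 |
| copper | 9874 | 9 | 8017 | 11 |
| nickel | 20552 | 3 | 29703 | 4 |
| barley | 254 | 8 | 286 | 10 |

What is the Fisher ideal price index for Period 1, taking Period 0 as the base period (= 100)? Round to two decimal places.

107.98

Laspeyres component (base-period weights):
ΣP(Period 1)Q(Period 0) = 222×4 + 8017×9 + 29703×3 + 286×8 = 888 + 72153 + 89109 + 2288 = 164438
ΣP(Period 0)Q(Period 0) = 160×4 + 9874×9 + 20552×3 + 254×8 = 640 + 88866 + 61656 + 2032 = 153194
L = 164438 / 153194 × 100 = 107.3397
Paasche component (current-period weights):
ΣP(Period 1)Q(Period 1) = 222×4 + 8017×11 + 29703×4 + 286×10 = 888 + 88187 + 118812 + 2860 = 210747
ΣP(Period 0)Q(Period 1) = 160×4 + 9874×11 + 20552×4 + 254×10 = 640 + 108614 + 82208 + 2540 = 194002
P = 210747 / 194002 × 100 = 108.6314
Fisher = √(L × P) = √(107.3397 × 108.6314) = 107.9836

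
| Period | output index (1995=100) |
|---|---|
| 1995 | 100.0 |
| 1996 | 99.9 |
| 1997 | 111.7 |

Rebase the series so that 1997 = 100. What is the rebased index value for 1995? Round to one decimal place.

Rebased(1995) = 100.0 / 111.7 × 100 = 89.5255

89.5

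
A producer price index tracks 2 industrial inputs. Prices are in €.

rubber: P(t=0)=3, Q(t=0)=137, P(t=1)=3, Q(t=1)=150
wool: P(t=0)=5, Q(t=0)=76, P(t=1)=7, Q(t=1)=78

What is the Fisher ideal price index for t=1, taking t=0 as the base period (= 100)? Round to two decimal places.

Laspeyres component (base-period weights):
ΣP(t=1)Q(t=0) = 3×137 + 7×76 = 411 + 532 = 943
ΣP(t=0)Q(t=0) = 3×137 + 5×76 = 411 + 380 = 791
L = 943 / 791 × 100 = 119.2162
Paasche component (current-period weights):
ΣP(t=1)Q(t=1) = 3×150 + 7×78 = 450 + 546 = 996
ΣP(t=0)Q(t=1) = 3×150 + 5×78 = 450 + 390 = 840
P = 996 / 840 × 100 = 118.5714
Fisher = √(L × P) = √(119.2162 × 118.5714) = 118.8934

118.89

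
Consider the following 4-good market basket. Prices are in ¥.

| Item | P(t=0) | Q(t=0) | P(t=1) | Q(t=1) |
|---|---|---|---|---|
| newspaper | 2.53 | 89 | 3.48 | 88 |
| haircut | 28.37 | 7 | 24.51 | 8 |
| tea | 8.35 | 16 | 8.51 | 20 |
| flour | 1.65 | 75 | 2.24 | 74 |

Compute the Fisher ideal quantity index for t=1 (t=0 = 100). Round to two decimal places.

Laspeyres component (base-period weights):
ΣP(t=0)Q(t=1) = 2.53×88 + 28.37×8 + 8.35×20 + 1.65×74 = 222.64 + 226.96 + 167 + 122.1 = 738.7
ΣP(t=0)Q(t=0) = 2.53×89 + 28.37×7 + 8.35×16 + 1.65×75 = 225.17 + 198.59 + 133.6 + 123.75 = 681.11
L = 738.7 / 681.11 × 100 = 108.4553
Paasche component (current-period weights):
ΣP(t=1)Q(t=1) = 3.48×88 + 24.51×8 + 8.51×20 + 2.24×74 = 306.24 + 196.08 + 170.2 + 165.76 = 838.28
ΣP(t=1)Q(t=0) = 3.48×89 + 24.51×7 + 8.51×16 + 2.24×75 = 309.72 + 171.57 + 136.16 + 168 = 785.45
P = 838.28 / 785.45 × 100 = 106.7261
Fisher = √(L × P) = √(108.4553 × 106.7261) = 107.5872

107.59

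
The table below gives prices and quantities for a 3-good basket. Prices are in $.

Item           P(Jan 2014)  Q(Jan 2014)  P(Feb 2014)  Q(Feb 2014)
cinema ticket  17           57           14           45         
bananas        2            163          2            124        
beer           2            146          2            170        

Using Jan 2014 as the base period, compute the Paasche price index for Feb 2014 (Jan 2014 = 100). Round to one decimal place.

90.0

Paasche price index uses current-period quantities as weights.
ΣP(Feb 2014)·Q(Feb 2014) = 14×45 + 2×124 + 2×170 = 630 + 248 + 340 = 1218
ΣP(Jan 2014)·Q(Feb 2014) = 17×45 + 2×124 + 2×170 = 765 + 248 + 340 = 1353
Index = 1218 / 1353 × 100 = 90.0222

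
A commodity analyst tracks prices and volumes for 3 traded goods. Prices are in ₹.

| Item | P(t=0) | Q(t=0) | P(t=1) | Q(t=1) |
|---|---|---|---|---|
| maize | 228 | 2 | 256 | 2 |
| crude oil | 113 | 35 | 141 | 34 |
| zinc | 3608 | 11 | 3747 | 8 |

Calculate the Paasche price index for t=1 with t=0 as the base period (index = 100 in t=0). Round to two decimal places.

Paasche price index uses current-period quantities as weights.
ΣP(t=1)·Q(t=1) = 256×2 + 141×34 + 3747×8 = 512 + 4794 + 29976 = 35282
ΣP(t=0)·Q(t=1) = 228×2 + 113×34 + 3608×8 = 456 + 3842 + 28864 = 33162
Index = 35282 / 33162 × 100 = 106.3929

106.39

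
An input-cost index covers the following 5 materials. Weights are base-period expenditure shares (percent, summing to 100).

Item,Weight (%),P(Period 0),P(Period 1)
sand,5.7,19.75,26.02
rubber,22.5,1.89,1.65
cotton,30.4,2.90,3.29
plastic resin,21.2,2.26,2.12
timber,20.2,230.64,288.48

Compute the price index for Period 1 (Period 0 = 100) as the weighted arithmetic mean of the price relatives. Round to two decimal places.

106.79

sand: 5.7 × (26.02/19.75) = 5.7 × 1.317468 = 7.5096
rubber: 22.5 × (1.65/1.89) = 22.5 × 0.873016 = 19.6429
cotton: 30.4 × (3.29/2.90) = 30.4 × 1.134483 = 34.4883
plastic resin: 21.2 × (2.12/2.26) = 21.2 × 0.938053 = 19.8867
timber: 20.2 × (288.48/230.64) = 20.2 × 1.250780 = 25.2658
Index = Σ wᵢ·(p₁ᵢ/p₀ᵢ) = 7.5096 + 19.6429 + 34.4883 + 19.8867 + 25.2658 = 106.7932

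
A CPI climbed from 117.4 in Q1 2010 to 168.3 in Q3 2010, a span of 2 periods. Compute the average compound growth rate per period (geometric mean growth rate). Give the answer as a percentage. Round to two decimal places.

19.73%

Growth factor = (168.3/117.4)^(1/2) = (1.433560)^(1/2) = 1.197314
Growth rate = 1.197314 − 1 = 0.197314 = 19.7314%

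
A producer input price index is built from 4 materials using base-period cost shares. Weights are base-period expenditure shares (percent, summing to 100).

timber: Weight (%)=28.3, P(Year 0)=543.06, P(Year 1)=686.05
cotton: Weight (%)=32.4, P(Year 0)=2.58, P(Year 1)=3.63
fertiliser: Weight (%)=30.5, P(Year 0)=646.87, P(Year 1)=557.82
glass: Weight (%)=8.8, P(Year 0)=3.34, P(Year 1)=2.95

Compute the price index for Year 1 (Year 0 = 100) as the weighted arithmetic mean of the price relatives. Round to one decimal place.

115.4

timber: 28.3 × (686.05/543.06) = 28.3 × 1.263304 = 35.7515
cotton: 32.4 × (3.63/2.58) = 32.4 × 1.406977 = 45.5860
fertiliser: 30.5 × (557.82/646.87) = 30.5 × 0.862337 = 26.3013
glass: 8.8 × (2.95/3.34) = 8.8 × 0.883234 = 7.7725
Index = Σ wᵢ·(p₁ᵢ/p₀ᵢ) = 35.7515 + 45.5860 + 26.3013 + 7.7725 = 115.4113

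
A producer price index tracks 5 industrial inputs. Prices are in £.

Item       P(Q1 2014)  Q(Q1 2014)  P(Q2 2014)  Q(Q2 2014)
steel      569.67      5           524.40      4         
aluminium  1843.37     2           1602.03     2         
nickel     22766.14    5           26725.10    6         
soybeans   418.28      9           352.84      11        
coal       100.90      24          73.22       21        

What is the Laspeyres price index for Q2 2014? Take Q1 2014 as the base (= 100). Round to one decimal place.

Laspeyres price index uses base-period quantities as weights.
ΣP(Q2 2014)·Q(Q1 2014) = 524.40×5 + 1602.03×2 + 26725.10×5 + 352.84×9 + 73.22×24 = 2622 + 3204.06 + 133625.5 + 3175.56 + 1757.28 = 144384.4
ΣP(Q1 2014)·Q(Q1 2014) = 569.67×5 + 1843.37×2 + 22766.14×5 + 418.28×9 + 100.90×24 = 2848.35 + 3686.74 + 113830.7 + 3764.52 + 2421.6 = 126551.91
Index = 144384.4 / 126551.91 × 100 = 114.0910

114.1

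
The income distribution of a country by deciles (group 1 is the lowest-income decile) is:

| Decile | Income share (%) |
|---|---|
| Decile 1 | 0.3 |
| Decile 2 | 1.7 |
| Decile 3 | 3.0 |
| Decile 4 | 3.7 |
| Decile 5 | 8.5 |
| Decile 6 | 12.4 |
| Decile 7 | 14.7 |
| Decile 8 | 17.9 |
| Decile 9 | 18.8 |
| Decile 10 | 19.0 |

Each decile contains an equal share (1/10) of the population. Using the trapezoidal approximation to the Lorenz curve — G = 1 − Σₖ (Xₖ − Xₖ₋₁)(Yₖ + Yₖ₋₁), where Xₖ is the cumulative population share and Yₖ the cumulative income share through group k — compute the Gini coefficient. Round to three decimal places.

Cumulative income shares Yₖ: 0.0030, 0.0200, 0.0500, 0.0870, 0.1720, 0.2960, 0.4430, 0.6220, 0.8100, 1.0000
Σ (Xₖ−Xₖ₋₁)(Yₖ+Yₖ₋₁) = (1/10)(0.0030+0.0000) + (1/10)(0.0200+0.0030) + (1/10)(0.0500+0.0200) + (1/10)(0.0870+0.0500) + (1/10)(0.1720+0.0870) + (1/10)(0.2960+0.1720) + (1/10)(0.4430+0.2960) + (1/10)(0.6220+0.4430) + (1/10)(0.8100+0.6220) + (1/10)(1.0000+0.8100)
  = 0.0003 + 0.0023 + 0.0070 + 0.0137 + 0.0259 + 0.0468 + 0.0739 + 0.1065 + 0.1432 + 0.1810 = 0.6006
G = 1 − 0.6006 = 0.3994

0.399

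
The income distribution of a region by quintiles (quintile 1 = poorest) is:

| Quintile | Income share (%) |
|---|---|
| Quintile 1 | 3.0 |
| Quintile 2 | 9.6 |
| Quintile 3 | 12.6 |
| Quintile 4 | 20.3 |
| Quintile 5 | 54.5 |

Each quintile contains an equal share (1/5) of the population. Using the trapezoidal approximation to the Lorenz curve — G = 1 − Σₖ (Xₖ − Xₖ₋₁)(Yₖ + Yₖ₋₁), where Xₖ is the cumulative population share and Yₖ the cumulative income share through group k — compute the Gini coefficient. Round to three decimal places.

0.455

Cumulative income shares Yₖ: 0.0300, 0.1260, 0.2520, 0.4550, 1.0000
Σ (Xₖ−Xₖ₋₁)(Yₖ+Yₖ₋₁) = (1/5)(0.0300+0.0000) + (1/5)(0.1260+0.0300) + (1/5)(0.2520+0.1260) + (1/5)(0.4550+0.2520) + (1/5)(1.0000+0.4550)
  = 0.0060 + 0.0312 + 0.0756 + 0.1414 + 0.2910 = 0.5452
G = 1 − 0.5452 = 0.4548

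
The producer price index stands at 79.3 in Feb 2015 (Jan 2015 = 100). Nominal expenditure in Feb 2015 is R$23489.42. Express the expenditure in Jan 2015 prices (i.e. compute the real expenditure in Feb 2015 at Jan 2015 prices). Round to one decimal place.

29621.0

Real = Nominal ÷ (Index/100) = 23489.42 ÷ (79.3/100)
     = 23489.42 ÷ 0.793 = 29620.9584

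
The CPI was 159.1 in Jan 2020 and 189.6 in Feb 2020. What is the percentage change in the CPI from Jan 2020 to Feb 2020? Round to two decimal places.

Change = (189.6 − 159.1) / 159.1 × 100
       = 30.5 / 159.1 × 100 = 19.1703%

19.17%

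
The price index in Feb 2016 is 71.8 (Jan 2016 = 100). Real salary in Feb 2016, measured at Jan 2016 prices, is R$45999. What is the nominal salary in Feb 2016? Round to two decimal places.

Nominal = Real × (Index/100) = 45999 × (71.8/100)
        = 45999 × 0.718 = 33027.2820

33027.28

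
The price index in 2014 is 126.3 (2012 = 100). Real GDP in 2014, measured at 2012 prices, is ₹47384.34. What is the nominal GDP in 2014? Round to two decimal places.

Nominal = Real × (Index/100) = 47384.34 × (126.3/100)
        = 47384.34 × 1.263 = 59846.4214

59846.42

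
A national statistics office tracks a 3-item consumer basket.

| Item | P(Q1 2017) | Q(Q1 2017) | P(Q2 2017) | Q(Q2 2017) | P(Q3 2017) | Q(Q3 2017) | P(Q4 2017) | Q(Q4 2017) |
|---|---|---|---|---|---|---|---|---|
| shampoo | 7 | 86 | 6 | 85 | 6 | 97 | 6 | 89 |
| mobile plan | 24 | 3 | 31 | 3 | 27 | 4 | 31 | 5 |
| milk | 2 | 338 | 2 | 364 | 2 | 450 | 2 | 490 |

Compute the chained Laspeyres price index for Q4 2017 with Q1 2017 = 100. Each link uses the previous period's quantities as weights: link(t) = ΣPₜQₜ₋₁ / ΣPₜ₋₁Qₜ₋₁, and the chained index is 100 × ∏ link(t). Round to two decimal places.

Link Q1 2017→Q2 2017:
ΣP(Q2 2017)Q(Q1 2017) = 6×86 + 31×3 + 2×338 = 516 + 93 + 676 = 1285
ΣP(Q1 2017)Q(Q1 2017) = 7×86 + 24×3 + 2×338 = 602 + 72 + 676 = 1350
link = 1285/1350 = 0.951852
Link Q2 2017→Q3 2017:
ΣP(Q3 2017)Q(Q2 2017) = 6×85 + 27×3 + 2×364 = 510 + 81 + 728 = 1319
ΣP(Q2 2017)Q(Q2 2017) = 6×85 + 31×3 + 2×364 = 510 + 93 + 728 = 1331
link = 1319/1331 = 0.990984
Link Q3 2017→Q4 2017:
ΣP(Q4 2017)Q(Q3 2017) = 6×97 + 31×4 + 2×450 = 582 + 124 + 900 = 1606
ΣP(Q3 2017)Q(Q3 2017) = 6×97 + 27×4 + 2×450 = 582 + 108 + 900 = 1590
link = 1606/1590 = 1.010063
Chained index = 100 × 0.951852 × 0.990984 × 1.010063 = 95.2762

95.28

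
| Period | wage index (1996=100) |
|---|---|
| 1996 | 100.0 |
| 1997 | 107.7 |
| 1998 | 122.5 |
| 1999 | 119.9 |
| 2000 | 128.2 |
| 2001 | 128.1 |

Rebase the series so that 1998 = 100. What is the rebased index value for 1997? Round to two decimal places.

87.92

Rebased(1997) = 107.7 / 122.5 × 100 = 87.9184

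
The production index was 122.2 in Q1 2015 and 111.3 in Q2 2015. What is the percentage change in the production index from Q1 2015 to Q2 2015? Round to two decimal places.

-8.92%

Change = (111.3 − 122.2) / 122.2 × 100
       = -10.9 / 122.2 × 100 = -8.9198%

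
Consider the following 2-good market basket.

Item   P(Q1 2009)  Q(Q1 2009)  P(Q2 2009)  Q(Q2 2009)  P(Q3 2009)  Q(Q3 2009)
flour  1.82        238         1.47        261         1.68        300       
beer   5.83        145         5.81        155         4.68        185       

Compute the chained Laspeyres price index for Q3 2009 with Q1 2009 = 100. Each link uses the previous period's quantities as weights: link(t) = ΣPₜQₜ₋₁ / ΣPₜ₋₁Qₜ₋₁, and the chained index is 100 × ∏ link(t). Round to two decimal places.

Link Q1 2009→Q2 2009:
ΣP(Q2 2009)Q(Q1 2009) = 1.47×238 + 5.81×145 = 349.86 + 842.45 = 1192.31
ΣP(Q1 2009)Q(Q1 2009) = 1.82×238 + 5.83×145 = 433.16 + 845.35 = 1278.51
link = 1192.31/1278.51 = 0.932578
Link Q2 2009→Q3 2009:
ΣP(Q3 2009)Q(Q2 2009) = 1.68×261 + 4.68×155 = 438.48 + 725.4 = 1163.88
ΣP(Q2 2009)Q(Q2 2009) = 1.47×261 + 5.81×155 = 383.67 + 900.55 = 1284.22
link = 1163.88/1284.22 = 0.906293
Chained index = 100 × 0.932578 × 0.906293 = 84.5189

84.52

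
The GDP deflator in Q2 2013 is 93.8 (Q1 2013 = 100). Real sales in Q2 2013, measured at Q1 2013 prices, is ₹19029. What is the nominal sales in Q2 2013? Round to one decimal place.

Nominal = Real × (Index/100) = 19029 × (93.8/100)
        = 19029 × 0.938 = 17849.2020

17849.2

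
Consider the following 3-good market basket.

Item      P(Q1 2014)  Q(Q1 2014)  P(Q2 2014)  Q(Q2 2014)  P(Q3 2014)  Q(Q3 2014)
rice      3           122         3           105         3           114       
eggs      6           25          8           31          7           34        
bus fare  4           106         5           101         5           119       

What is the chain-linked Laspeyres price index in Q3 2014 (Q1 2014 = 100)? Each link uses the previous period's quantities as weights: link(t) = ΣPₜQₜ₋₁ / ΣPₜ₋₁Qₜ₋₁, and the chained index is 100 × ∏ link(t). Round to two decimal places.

Link Q1 2014→Q2 2014:
ΣP(Q2 2014)Q(Q1 2014) = 3×122 + 8×25 + 5×106 = 366 + 200 + 530 = 1096
ΣP(Q1 2014)Q(Q1 2014) = 3×122 + 6×25 + 4×106 = 366 + 150 + 424 = 940
link = 1096/940 = 1.165957
Link Q2 2014→Q3 2014:
ΣP(Q3 2014)Q(Q2 2014) = 3×105 + 7×31 + 5×101 = 315 + 217 + 505 = 1037
ΣP(Q2 2014)Q(Q2 2014) = 3×105 + 8×31 + 5×101 = 315 + 248 + 505 = 1068
link = 1037/1068 = 0.970974
Chained index = 100 × 1.165957 × 0.970974 = 113.2114

113.21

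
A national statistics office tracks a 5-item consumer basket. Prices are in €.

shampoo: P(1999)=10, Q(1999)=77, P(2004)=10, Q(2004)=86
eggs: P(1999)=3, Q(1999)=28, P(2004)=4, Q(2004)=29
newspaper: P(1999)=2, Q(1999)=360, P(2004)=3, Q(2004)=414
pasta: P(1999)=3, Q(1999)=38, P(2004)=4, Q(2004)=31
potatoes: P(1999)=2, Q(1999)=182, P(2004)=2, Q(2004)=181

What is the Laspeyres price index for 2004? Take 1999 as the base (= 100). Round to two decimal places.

120.76

Laspeyres price index uses base-period quantities as weights.
ΣP(2004)·Q(1999) = 10×77 + 4×28 + 3×360 + 4×38 + 2×182 = 770 + 112 + 1080 + 152 + 364 = 2478
ΣP(1999)·Q(1999) = 10×77 + 3×28 + 2×360 + 3×38 + 2×182 = 770 + 84 + 720 + 114 + 364 = 2052
Index = 2478 / 2052 × 100 = 120.7602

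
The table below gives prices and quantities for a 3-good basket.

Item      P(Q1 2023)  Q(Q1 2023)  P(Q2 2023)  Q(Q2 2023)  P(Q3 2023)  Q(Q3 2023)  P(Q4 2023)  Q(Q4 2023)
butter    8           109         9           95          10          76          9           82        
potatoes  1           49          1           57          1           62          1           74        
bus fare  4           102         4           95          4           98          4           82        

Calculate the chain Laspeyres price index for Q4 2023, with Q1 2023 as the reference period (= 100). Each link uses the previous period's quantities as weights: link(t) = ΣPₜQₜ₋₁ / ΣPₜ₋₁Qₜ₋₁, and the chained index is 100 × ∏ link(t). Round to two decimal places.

108.89

Link Q1 2023→Q2 2023:
ΣP(Q2 2023)Q(Q1 2023) = 9×109 + 1×49 + 4×102 = 981 + 49 + 408 = 1438
ΣP(Q1 2023)Q(Q1 2023) = 8×109 + 1×49 + 4×102 = 872 + 49 + 408 = 1329
link = 1438/1329 = 1.082017
Link Q2 2023→Q3 2023:
ΣP(Q3 2023)Q(Q2 2023) = 10×95 + 1×57 + 4×95 = 950 + 57 + 380 = 1387
ΣP(Q2 2023)Q(Q2 2023) = 9×95 + 1×57 + 4×95 = 855 + 57 + 380 = 1292
link = 1387/1292 = 1.073529
Link Q3 2023→Q4 2023:
ΣP(Q4 2023)Q(Q3 2023) = 9×76 + 1×62 + 4×98 = 684 + 62 + 392 = 1138
ΣP(Q3 2023)Q(Q3 2023) = 10×76 + 1×62 + 4×98 = 760 + 62 + 392 = 1214
link = 1138/1214 = 0.937397
Chained index = 100 × 1.082017 × 1.073529 × 0.937397 = 108.8858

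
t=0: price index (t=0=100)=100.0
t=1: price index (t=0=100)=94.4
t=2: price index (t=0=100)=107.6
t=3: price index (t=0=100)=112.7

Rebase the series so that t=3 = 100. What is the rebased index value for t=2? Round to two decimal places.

95.47

Rebased(t=2) = 107.6 / 112.7 × 100 = 95.4747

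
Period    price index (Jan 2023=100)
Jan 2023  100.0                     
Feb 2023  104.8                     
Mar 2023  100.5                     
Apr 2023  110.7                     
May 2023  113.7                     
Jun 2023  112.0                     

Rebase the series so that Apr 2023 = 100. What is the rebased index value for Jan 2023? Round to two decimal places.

Rebased(Jan 2023) = 100.0 / 110.7 × 100 = 90.3342

90.33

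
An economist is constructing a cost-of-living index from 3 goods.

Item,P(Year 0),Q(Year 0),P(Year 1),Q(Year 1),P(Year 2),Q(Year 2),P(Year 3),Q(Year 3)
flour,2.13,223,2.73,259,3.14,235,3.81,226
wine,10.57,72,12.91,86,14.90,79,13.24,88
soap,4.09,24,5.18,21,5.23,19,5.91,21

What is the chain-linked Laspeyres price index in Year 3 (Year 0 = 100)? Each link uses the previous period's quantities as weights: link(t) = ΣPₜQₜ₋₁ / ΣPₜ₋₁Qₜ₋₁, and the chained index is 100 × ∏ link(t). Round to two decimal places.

145.41

Link Year 0→Year 1:
ΣP(Year 1)Q(Year 0) = 2.73×223 + 12.91×72 + 5.18×24 = 608.79 + 929.52 + 124.32 = 1662.63
ΣP(Year 0)Q(Year 0) = 2.13×223 + 10.57×72 + 4.09×24 = 474.99 + 761.04 + 98.16 = 1334.19
link = 1662.63/1334.19 = 1.246172
Link Year 1→Year 2:
ΣP(Year 2)Q(Year 1) = 3.14×259 + 14.90×86 + 5.23×21 = 813.26 + 1281.4 + 109.83 = 2204.49
ΣP(Year 1)Q(Year 1) = 2.73×259 + 12.91×86 + 5.18×21 = 707.07 + 1110.26 + 108.78 = 1926.11
link = 2204.49/1926.11 = 1.144530
Link Year 2→Year 3:
ΣP(Year 3)Q(Year 2) = 3.81×235 + 13.24×79 + 5.91×19 = 895.35 + 1045.96 + 112.29 = 2053.6
ΣP(Year 2)Q(Year 2) = 3.14×235 + 14.90×79 + 5.23×19 = 737.9 + 1177.1 + 99.37 = 2014.37
link = 2053.6/2014.37 = 1.019475
Chained index = 100 × 1.246172 × 1.144530 × 1.019475 = 145.4058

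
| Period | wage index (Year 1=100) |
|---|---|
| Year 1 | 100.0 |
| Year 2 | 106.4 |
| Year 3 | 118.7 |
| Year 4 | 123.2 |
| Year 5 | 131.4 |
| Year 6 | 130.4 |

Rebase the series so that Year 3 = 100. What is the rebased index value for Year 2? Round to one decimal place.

Rebased(Year 2) = 106.4 / 118.7 × 100 = 89.6377

89.6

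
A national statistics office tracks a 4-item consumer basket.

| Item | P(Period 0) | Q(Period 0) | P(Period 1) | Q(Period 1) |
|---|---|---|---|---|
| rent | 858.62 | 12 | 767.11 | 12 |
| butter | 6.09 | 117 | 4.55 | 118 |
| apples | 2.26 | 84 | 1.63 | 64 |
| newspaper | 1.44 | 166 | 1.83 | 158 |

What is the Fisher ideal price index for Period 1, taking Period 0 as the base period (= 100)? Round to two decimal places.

88.94

Laspeyres component (base-period weights):
ΣP(Period 1)Q(Period 0) = 767.11×12 + 4.55×117 + 1.63×84 + 1.83×166 = 9205.32 + 532.35 + 136.92 + 303.78 = 10178.37
ΣP(Period 0)Q(Period 0) = 858.62×12 + 6.09×117 + 2.26×84 + 1.44×166 = 10303.44 + 712.53 + 189.84 + 239.04 = 11444.85
L = 10178.37 / 11444.85 × 100 = 88.9341
Paasche component (current-period weights):
ΣP(Period 1)Q(Period 1) = 767.11×12 + 4.55×118 + 1.63×64 + 1.83×158 = 9205.32 + 536.9 + 104.32 + 289.14 = 10135.68
ΣP(Period 0)Q(Period 1) = 858.62×12 + 6.09×118 + 2.26×64 + 1.44×158 = 10303.44 + 718.62 + 144.64 + 227.52 = 11394.22
P = 10135.68 / 11394.22 × 100 = 88.9546
Fisher = √(L × P) = √(88.9341 × 88.9546) = 88.9443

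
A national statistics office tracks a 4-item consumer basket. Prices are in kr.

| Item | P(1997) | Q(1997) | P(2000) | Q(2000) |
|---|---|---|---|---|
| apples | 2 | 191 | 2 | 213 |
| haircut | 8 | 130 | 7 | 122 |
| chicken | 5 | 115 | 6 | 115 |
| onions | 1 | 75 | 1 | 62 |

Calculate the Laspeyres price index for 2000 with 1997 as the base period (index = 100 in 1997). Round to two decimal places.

Laspeyres price index uses base-period quantities as weights.
ΣP(2000)·Q(1997) = 2×191 + 7×130 + 6×115 + 1×75 = 382 + 910 + 690 + 75 = 2057
ΣP(1997)·Q(1997) = 2×191 + 8×130 + 5×115 + 1×75 = 382 + 1040 + 575 + 75 = 2072
Index = 2057 / 2072 × 100 = 99.2761

99.28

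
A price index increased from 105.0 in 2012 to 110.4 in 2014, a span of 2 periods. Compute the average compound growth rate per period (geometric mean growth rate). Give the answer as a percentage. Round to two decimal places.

2.54%

Growth factor = (110.4/105.0)^(1/2) = (1.051429)^(1/2) = 1.025392
Growth rate = 1.025392 − 1 = 0.025392 = 2.5392%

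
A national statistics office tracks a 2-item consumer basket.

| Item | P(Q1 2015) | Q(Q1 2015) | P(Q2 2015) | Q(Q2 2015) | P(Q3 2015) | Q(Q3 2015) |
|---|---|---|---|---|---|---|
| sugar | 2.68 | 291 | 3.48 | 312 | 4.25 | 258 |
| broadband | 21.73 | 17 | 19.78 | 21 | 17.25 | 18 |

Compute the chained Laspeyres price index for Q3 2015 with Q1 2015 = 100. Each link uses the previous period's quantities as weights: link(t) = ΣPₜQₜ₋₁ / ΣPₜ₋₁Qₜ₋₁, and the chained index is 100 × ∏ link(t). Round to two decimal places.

132.00

Link Q1 2015→Q2 2015:
ΣP(Q2 2015)Q(Q1 2015) = 3.48×291 + 19.78×17 = 1012.68 + 336.26 = 1348.94
ΣP(Q1 2015)Q(Q1 2015) = 2.68×291 + 21.73×17 = 779.88 + 369.41 = 1149.29
link = 1348.94/1149.29 = 1.173716
Link Q2 2015→Q3 2015:
ΣP(Q3 2015)Q(Q2 2015) = 4.25×312 + 17.25×21 = 1326 + 362.25 = 1688.25
ΣP(Q2 2015)Q(Q2 2015) = 3.48×312 + 19.78×21 = 1085.76 + 415.38 = 1501.14
link = 1688.25/1501.14 = 1.124645
Chained index = 100 × 1.173716 × 1.124645 = 132.0014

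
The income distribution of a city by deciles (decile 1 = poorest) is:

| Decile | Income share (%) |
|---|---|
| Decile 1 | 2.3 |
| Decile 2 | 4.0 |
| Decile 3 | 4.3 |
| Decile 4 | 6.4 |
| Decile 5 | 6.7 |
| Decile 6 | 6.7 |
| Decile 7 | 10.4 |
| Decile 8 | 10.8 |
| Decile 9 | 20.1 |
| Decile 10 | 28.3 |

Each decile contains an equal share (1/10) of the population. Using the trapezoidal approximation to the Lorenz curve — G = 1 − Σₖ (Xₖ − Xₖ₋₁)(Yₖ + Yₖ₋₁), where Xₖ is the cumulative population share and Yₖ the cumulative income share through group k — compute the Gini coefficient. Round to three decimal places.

Cumulative income shares Yₖ: 0.0230, 0.0630, 0.1060, 0.1700, 0.2370, 0.3040, 0.4080, 0.5160, 0.7170, 1.0000
Σ (Xₖ−Xₖ₋₁)(Yₖ+Yₖ₋₁) = (1/10)(0.0230+0.0000) + (1/10)(0.0630+0.0230) + (1/10)(0.1060+0.0630) + (1/10)(0.1700+0.1060) + (1/10)(0.2370+0.1700) + (1/10)(0.3040+0.2370) + (1/10)(0.4080+0.3040) + (1/10)(0.5160+0.4080) + (1/10)(0.7170+0.5160) + (1/10)(1.0000+0.7170)
  = 0.0023 + 0.0086 + 0.0169 + 0.0276 + 0.0407 + 0.0541 + 0.0712 + 0.0924 + 0.1233 + 0.1717 = 0.6088
G = 1 − 0.6088 = 0.3912

0.391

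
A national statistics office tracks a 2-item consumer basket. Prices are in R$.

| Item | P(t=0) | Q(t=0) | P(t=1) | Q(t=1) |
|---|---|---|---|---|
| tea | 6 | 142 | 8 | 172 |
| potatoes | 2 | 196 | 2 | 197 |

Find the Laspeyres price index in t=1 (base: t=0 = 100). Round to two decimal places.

122.83

Laspeyres price index uses base-period quantities as weights.
ΣP(t=1)·Q(t=0) = 8×142 + 2×196 = 1136 + 392 = 1528
ΣP(t=0)·Q(t=0) = 6×142 + 2×196 = 852 + 392 = 1244
Index = 1528 / 1244 × 100 = 122.8296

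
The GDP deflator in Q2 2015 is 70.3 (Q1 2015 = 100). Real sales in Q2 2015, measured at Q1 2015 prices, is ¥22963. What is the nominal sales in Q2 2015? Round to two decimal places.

Nominal = Real × (Index/100) = 22963 × (70.3/100)
        = 22963 × 0.703 = 16142.9890

16142.99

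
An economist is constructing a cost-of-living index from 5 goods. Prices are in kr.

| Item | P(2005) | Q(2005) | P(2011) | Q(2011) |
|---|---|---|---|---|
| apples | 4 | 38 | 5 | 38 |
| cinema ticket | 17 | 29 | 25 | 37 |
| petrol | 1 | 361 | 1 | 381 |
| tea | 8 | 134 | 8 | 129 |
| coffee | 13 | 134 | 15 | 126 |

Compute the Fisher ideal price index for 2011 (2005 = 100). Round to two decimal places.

Laspeyres component (base-period weights):
ΣP(2011)Q(2005) = 5×38 + 25×29 + 1×361 + 8×134 + 15×134 = 190 + 725 + 361 + 1072 + 2010 = 4358
ΣP(2005)Q(2005) = 4×38 + 17×29 + 1×361 + 8×134 + 13×134 = 152 + 493 + 361 + 1072 + 1742 = 3820
L = 4358 / 3820 × 100 = 114.0838
Paasche component (current-period weights):
ΣP(2011)Q(2011) = 5×38 + 25×37 + 1×381 + 8×129 + 15×126 = 190 + 925 + 381 + 1032 + 1890 = 4418
ΣP(2005)Q(2011) = 4×38 + 17×37 + 1×381 + 8×129 + 13×126 = 152 + 629 + 381 + 1032 + 1638 = 3832
P = 4418 / 3832 × 100 = 115.2923
Fisher = √(L × P) = √(114.0838 × 115.2923) = 114.6864

114.69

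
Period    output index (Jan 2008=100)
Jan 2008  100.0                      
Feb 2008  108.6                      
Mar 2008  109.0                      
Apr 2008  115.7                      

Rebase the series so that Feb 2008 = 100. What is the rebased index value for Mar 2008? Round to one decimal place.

Rebased(Mar 2008) = 109.0 / 108.6 × 100 = 100.3683

100.4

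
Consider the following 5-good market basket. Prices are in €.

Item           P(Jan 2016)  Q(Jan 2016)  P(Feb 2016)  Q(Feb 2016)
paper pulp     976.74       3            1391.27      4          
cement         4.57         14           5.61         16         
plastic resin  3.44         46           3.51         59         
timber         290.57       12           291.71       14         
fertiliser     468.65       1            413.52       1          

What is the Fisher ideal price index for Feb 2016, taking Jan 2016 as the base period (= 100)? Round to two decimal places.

Laspeyres component (base-period weights):
ΣP(Feb 2016)Q(Jan 2016) = 1391.27×3 + 5.61×14 + 3.51×46 + 291.71×12 + 413.52×1 = 4173.81 + 78.54 + 161.46 + 3500.52 + 413.52 = 8327.85
ΣP(Jan 2016)Q(Jan 2016) = 976.74×3 + 4.57×14 + 3.44×46 + 290.57×12 + 468.65×1 = 2930.22 + 63.98 + 158.24 + 3486.84 + 468.65 = 7107.93
L = 8327.85 / 7107.93 × 100 = 117.1628
Paasche component (current-period weights):
ΣP(Feb 2016)Q(Feb 2016) = 1391.27×4 + 5.61×16 + 3.51×59 + 291.71×14 + 413.52×1 = 5565.08 + 89.76 + 207.09 + 4083.94 + 413.52 = 10359.39
ΣP(Jan 2016)Q(Feb 2016) = 976.74×4 + 4.57×16 + 3.44×59 + 290.57×14 + 468.65×1 = 3906.96 + 73.12 + 202.96 + 4067.98 + 468.65 = 8719.67
P = 10359.39 / 8719.67 × 100 = 118.8048
Fisher = √(L × P) = √(117.1628 × 118.8048) = 117.9810

117.98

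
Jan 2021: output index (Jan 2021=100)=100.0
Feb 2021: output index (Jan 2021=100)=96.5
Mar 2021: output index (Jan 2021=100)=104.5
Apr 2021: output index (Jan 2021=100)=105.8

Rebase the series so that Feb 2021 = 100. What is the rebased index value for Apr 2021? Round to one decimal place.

Rebased(Apr 2021) = 105.8 / 96.5 × 100 = 109.6373

109.6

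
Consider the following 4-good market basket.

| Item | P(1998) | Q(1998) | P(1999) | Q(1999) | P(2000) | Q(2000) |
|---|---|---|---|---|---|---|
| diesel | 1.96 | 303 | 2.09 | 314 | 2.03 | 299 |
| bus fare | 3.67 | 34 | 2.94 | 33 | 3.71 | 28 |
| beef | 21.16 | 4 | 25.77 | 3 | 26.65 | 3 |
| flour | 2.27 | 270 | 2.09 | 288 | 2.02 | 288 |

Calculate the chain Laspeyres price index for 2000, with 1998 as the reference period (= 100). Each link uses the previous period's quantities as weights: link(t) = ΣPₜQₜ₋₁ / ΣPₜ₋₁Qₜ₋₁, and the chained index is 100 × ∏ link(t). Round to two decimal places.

Link 1998→1999:
ΣP(1999)Q(1998) = 2.09×303 + 2.94×34 + 25.77×4 + 2.09×270 = 633.27 + 99.96 + 103.08 + 564.3 = 1400.61
ΣP(1998)Q(1998) = 1.96×303 + 3.67×34 + 21.16×4 + 2.27×270 = 593.88 + 124.78 + 84.64 + 612.9 = 1416.2
link = 1400.61/1416.2 = 0.988992
Link 1999→2000:
ΣP(2000)Q(1999) = 2.03×314 + 3.71×33 + 26.65×3 + 2.02×288 = 637.42 + 122.43 + 79.95 + 581.76 = 1421.56
ΣP(1999)Q(1999) = 2.09×314 + 2.94×33 + 25.77×3 + 2.09×288 = 656.26 + 97.02 + 77.31 + 601.92 = 1432.51
link = 1421.56/1432.51 = 0.992356
Chained index = 100 × 0.988992 × 0.992356 = 98.1432

98.14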